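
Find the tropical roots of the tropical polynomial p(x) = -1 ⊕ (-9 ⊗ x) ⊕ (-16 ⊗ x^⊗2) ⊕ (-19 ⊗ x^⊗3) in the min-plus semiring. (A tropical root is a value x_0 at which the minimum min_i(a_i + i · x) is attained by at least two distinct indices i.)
Roots: {3, 7, 8}

Each tropical root is a break point of the lower envelope of the lines y = a_i + i · x (there are 4 lines, with slopes 0, 1, ..., 3). Only the lines that attain the minimum somewhere contribute to roots; other lines are dominated. Here the surviving (envelope) indices are i = 3, i = 2, i = 1, i = 0.
Intersections between consecutive envelope lines give the roots: for adjacent envelope indices i < j the intersection is x = (a_i − a_j) / (j − i). Reading off the sorted break points: {3, 7, 8}.
Verification: at each break x_0, at least two indices attain the minimum of min_i(a_i + i · x_0).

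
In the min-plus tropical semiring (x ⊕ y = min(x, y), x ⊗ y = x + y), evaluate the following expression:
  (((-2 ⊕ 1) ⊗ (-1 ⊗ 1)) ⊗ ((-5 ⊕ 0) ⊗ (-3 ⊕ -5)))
(((-2 ⊕ 1) ⊗ (-1 ⊗ 1)) ⊗ ((-5 ⊕ 0) ⊗ (-3 ⊕ -5))) = -12

Expand innermost to outermost. Recall ⊕ takes the minimum of its arguments and ⊗ takes their sum. Working out the expression (((-2 ⊕ 1) ⊗ (-1 ⊗ 1)) ⊗ ((-5 ⊕ 0) ⊗ (-3 ⊕ -5))) gives -12.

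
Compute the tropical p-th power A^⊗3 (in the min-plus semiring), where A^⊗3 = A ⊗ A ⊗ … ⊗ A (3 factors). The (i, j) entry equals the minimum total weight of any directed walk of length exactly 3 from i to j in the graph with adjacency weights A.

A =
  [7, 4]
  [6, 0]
A^⊗3 =
  [10, 4]
  [6, 0]

Each entry (A^⊗3)_ij equals the minimum over all length-3 walks i = v_0 → v_1 → … → v_3 = j of Σ_t A[v_t][v_{t+1}]. For example, for (i, j) = (0, 1) we minimise over 4 possible intermediate vertex sequences; the minimum is 4, attained along the walk 0 → 1 → 1 → 1.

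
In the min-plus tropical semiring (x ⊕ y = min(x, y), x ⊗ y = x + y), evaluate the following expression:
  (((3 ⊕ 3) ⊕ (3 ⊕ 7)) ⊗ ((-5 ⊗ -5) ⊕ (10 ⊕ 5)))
(((3 ⊕ 3) ⊕ (3 ⊕ 7)) ⊗ ((-5 ⊗ -5) ⊕ (10 ⊕ 5))) = -7

Expand innermost to outermost. Recall ⊕ takes the minimum of its arguments and ⊗ takes their sum. Working out the expression (((3 ⊕ 3) ⊕ (3 ⊕ 7)) ⊗ ((-5 ⊗ -5) ⊕ (10 ⊕ 5))) gives -7.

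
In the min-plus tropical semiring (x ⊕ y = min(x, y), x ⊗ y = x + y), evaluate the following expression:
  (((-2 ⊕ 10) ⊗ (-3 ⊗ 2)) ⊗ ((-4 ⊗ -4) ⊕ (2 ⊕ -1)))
(((-2 ⊕ 10) ⊗ (-3 ⊗ 2)) ⊗ ((-4 ⊗ -4) ⊕ (2 ⊕ -1))) = -11

Expand innermost to outermost. Recall ⊕ takes the minimum of its arguments and ⊗ takes their sum. Working out the expression (((-2 ⊕ 10) ⊗ (-3 ⊗ 2)) ⊗ ((-4 ⊗ -4) ⊕ (2 ⊕ -1))) gives -11.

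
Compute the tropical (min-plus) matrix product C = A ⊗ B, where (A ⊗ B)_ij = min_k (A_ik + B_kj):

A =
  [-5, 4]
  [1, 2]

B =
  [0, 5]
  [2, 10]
A ⊗ B =
  [-5, 0]
  [1, 6]

Apply the min-plus product entry-by-entry:
  C[0][0] = min over k of (A[0][0] + B[0][0] = -5 + 0 = -5, A[0][1] + B[1][0] = 4 + 2 = 6) = -5 (attained at k = 0)
  C[0][1] = min over k of (A[0][0] + B[0][1] = -5 + 5 = 0, A[0][1] + B[1][1] = 4 + 10 = 14) = 0 (attained at k = 0)
  C[1][0] = min over k of (A[1][0] + B[0][0] = 1 + 0 = 1, A[1][1] + B[1][0] = 2 + 2 = 4) = 1 (attained at k = 0)
  C[1][1] = min over k of (A[1][0] + B[0][1] = 1 + 5 = 6, A[1][1] + B[1][1] = 2 + 10 = 12) = 6 (attained at k = 0)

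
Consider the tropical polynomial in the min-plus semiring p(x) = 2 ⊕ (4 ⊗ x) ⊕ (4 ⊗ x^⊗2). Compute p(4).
p(4) = 2

A tropical monomial a ⊗ x^⊗i evaluates to a + i · x. Evaluating each term at x = 4:
  Term 0 contributes 2 + 0 · 4 = 2
  Term 1 contributes 4 + 1 · 4 = 8
  Term 2 contributes 4 + 2 · 4 = 12
p(4) = ⊕ of these = min[2, 8, 12] = 2.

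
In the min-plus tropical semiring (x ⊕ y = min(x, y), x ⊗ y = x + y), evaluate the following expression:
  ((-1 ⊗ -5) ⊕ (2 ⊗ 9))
((-1 ⊗ -5) ⊕ (2 ⊗ 9)) = -6

Expand innermost to outermost. Recall ⊕ takes the minimum of its arguments and ⊗ takes their sum. Working out the expression ((-1 ⊗ -5) ⊕ (2 ⊗ 9)) gives -6.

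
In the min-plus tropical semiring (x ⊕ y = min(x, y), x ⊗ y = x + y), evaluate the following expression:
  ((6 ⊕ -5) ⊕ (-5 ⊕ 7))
((6 ⊕ -5) ⊕ (-5 ⊕ 7)) = -5

Expand innermost to outermost. Recall ⊕ takes the minimum of its arguments and ⊗ takes their sum. Working out the expression ((6 ⊕ -5) ⊕ (-5 ⊕ 7)) gives -5.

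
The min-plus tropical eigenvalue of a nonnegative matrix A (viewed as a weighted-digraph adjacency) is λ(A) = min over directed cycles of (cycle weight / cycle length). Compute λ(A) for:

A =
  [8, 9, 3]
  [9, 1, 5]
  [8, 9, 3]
λ(A) = 1

Enumerate directed cycles and compute their means (weight / length). Sample:
  cycle 0 → 0: weight = 8, length = 1, mean = 8/1 ≈ 8.000
  cycle 1 → 1: weight = 1, length = 1, mean = 1/1 ≈ 1.000
  cycle 2 → 2: weight = 3, length = 1, mean = 3/1 ≈ 3.000
  cycle 0 → 1 → 0: weight = 18, length = 2, mean = 18/2 ≈ 9.000
  cycle 0 → 2 → 0: weight = 11, length = 2, mean = 11/2 ≈ 5.500
  cycle 1 → 0 → 1: weight = 18, length = 2, mean = 18/2 ≈ 9.000
Minimum mean = 1.000, attained e.g. along the cycle 1 → 1 with weight 1 and length 1. So λ(A) = 1/1 = 1.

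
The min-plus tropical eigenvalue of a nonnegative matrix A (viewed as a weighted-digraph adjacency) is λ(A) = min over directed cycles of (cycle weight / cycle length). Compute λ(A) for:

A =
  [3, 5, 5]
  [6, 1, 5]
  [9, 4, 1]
λ(A) = 1

Enumerate directed cycles and compute their means (weight / length). Sample:
  cycle 0 → 0: weight = 3, length = 1, mean = 3/1 ≈ 3.000
  cycle 1 → 1: weight = 1, length = 1, mean = 1/1 ≈ 1.000
  cycle 2 → 2: weight = 1, length = 1, mean = 1/1 ≈ 1.000
  cycle 0 → 1 → 0: weight = 11, length = 2, mean = 11/2 ≈ 5.500
  cycle 0 → 2 → 0: weight = 14, length = 2, mean = 14/2 ≈ 7.000
  cycle 1 → 0 → 1: weight = 11, length = 2, mean = 11/2 ≈ 5.500
Minimum mean = 1.000, attained e.g. along the cycle 1 → 1 with weight 1 and length 1. So λ(A) = 1/1 = 1.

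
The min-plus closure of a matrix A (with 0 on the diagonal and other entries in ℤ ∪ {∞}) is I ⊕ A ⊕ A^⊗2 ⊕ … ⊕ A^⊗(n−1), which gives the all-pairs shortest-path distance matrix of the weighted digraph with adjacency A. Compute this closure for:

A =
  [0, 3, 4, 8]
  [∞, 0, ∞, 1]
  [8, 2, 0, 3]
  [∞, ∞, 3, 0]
Closure =
  [0, 3, 4, 4]
  [12, 0, 4, 1]
  [8, 2, 0, 3]
  [11, 5, 3, 0]

This is the Floyd-Warshall all-pairs shortest-path computation. For each intermediate vertex k = 0, 1, …, 3, update dist[i][j] ← min(dist[i][j], dist[i][k] + dist[k][j]). The final matrix gives, for each (i, j), the minimum total weight of any directed path from i to j (possibly empty when i = j).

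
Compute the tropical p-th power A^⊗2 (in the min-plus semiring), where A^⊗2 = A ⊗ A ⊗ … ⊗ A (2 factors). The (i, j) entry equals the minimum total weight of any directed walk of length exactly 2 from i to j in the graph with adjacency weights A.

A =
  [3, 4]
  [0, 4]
A^⊗2 =
  [4, 7]
  [3, 4]

Each entry (A^⊗2)_ij equals the minimum over all length-2 walks i = v_0 → v_1 → … → v_2 = j of Σ_t A[v_t][v_{t+1}]. For example, for (i, j) = (0, 1) we minimise over 2 possible intermediate vertex sequences; the minimum is 7, attained along the walk 0 → 0 → 1.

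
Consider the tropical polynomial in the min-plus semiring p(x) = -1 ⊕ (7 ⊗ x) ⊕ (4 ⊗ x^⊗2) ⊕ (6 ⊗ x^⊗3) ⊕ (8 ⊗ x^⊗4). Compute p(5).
p(5) = -1

A tropical monomial a ⊗ x^⊗i evaluates to a + i · x. Evaluating each term at x = 5:
  Term 0 contributes -1 + 0 · 5 = -1
  Term 1 contributes 7 + 1 · 5 = 12
  Term 2 contributes 4 + 2 · 5 = 14
  Term 3 contributes 6 + 3 · 5 = 21
  Term 4 contributes 8 + 4 · 5 = 28
p(5) = ⊕ of these = min[-1, 12, 14, 21, 28] = -1.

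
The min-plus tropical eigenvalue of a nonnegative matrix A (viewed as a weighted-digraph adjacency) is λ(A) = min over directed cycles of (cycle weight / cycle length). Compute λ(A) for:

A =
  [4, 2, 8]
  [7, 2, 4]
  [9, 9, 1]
λ(A) = 1

Enumerate directed cycles and compute their means (weight / length). Sample:
  cycle 0 → 0: weight = 4, length = 1, mean = 4/1 ≈ 4.000
  cycle 1 → 1: weight = 2, length = 1, mean = 2/1 ≈ 2.000
  cycle 2 → 2: weight = 1, length = 1, mean = 1/1 ≈ 1.000
  cycle 0 → 1 → 0: weight = 9, length = 2, mean = 9/2 ≈ 4.500
  cycle 0 → 2 → 0: weight = 17, length = 2, mean = 17/2 ≈ 8.500
  cycle 1 → 0 → 1: weight = 9, length = 2, mean = 9/2 ≈ 4.500
Minimum mean = 1.000, attained e.g. along the cycle 2 → 2 with weight 1 and length 1. So λ(A) = 1/1 = 1.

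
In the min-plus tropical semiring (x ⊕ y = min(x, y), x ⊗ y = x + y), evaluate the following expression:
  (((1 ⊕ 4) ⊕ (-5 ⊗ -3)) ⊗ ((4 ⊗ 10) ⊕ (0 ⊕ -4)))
(((1 ⊕ 4) ⊕ (-5 ⊗ -3)) ⊗ ((4 ⊗ 10) ⊕ (0 ⊕ -4))) = -12

Expand innermost to outermost. Recall ⊕ takes the minimum of its arguments and ⊗ takes their sum. Working out the expression (((1 ⊕ 4) ⊕ (-5 ⊗ -3)) ⊗ ((4 ⊗ 10) ⊕ (0 ⊕ -4))) gives -12.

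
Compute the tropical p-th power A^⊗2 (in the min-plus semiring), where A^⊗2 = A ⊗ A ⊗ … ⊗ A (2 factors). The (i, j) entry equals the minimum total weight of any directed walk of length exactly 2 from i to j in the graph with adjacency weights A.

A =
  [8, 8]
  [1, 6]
A^⊗2 =
  [9, 14]
  [7, 9]

Each entry (A^⊗2)_ij equals the minimum over all length-2 walks i = v_0 → v_1 → … → v_2 = j of Σ_t A[v_t][v_{t+1}]. For example, for (i, j) = (0, 1) we minimise over 2 possible intermediate vertex sequences; the minimum is 14, attained along the walk 0 → 1 → 1.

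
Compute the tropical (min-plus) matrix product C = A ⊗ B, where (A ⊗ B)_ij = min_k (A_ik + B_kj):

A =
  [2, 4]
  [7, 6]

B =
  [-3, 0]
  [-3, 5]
A ⊗ B =
  [-1, 2]
  [3, 7]

Apply the min-plus product entry-by-entry:
  C[0][0] = min over k of (A[0][0] + B[0][0] = 2 + -3 = -1, A[0][1] + B[1][0] = 4 + -3 = 1) = -1 (attained at k = 0)
  C[0][1] = min over k of (A[0][0] + B[0][1] = 2 + 0 = 2, A[0][1] + B[1][1] = 4 + 5 = 9) = 2 (attained at k = 0)
  C[1][0] = min over k of (A[1][0] + B[0][0] = 7 + -3 = 4, A[1][1] + B[1][0] = 6 + -3 = 3) = 3 (attained at k = 1)
  C[1][1] = min over k of (A[1][0] + B[0][1] = 7 + 0 = 7, A[1][1] + B[1][1] = 6 + 5 = 11) = 7 (attained at k = 0)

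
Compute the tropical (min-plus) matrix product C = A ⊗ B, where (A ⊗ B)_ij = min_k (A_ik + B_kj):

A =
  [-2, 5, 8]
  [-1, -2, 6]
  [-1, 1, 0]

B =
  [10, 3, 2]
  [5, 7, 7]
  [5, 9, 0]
A ⊗ B =
  [8, 1, 0]
  [3, 2, 1]
  [5, 2, 0]

Apply the min-plus product entry-by-entry:
  C[0][0] = min over k of (A[0][0] + B[0][0] = -2 + 10 = 8, A[0][1] + B[1][0] = 5 + 5 = 10, A[0][2] + B[2][0] = 8 + 5 = 13) = 8 (attained at k = 0)
  C[0][1] = min over k of (A[0][0] + B[0][1] = -2 + 3 = 1, A[0][1] + B[1][1] = 5 + 7 = 12, A[0][2] + B[2][1] = 8 + 9 = 17) = 1 (attained at k = 0)
  C[0][2] = min over k of (A[0][0] + B[0][2] = -2 + 2 = 0, A[0][1] + B[1][2] = 5 + 7 = 12, A[0][2] + B[2][2] = 8 + 0 = 8) = 0 (attained at k = 0)
  C[1][0] = min over k of (A[1][0] + B[0][0] = -1 + 10 = 9, A[1][1] + B[1][0] = -2 + 5 = 3, A[1][2] + B[2][0] = 6 + 5 = 11) = 3 (attained at k = 1)
  C[1][1] = min over k of (A[1][0] + B[0][1] = -1 + 3 = 2, A[1][1] + B[1][1] = -2 + 7 = 5, A[1][2] + B[2][1] = 6 + 9 = 15) = 2 (attained at k = 0)
  C[1][2] = min over k of (A[1][0] + B[0][2] = -1 + 2 = 1, A[1][1] + B[1][2] = -2 + 7 = 5, A[1][2] + B[2][2] = 6 + 0 = 6) = 1 (attained at k = 0)
  C[2][0] = min over k of (A[2][0] + B[0][0] = -1 + 10 = 9, A[2][1] + B[1][0] = 1 + 5 = 6, A[2][2] + B[2][0] = 0 + 5 = 5) = 5 (attained at k = 2)
  C[2][1] = min over k of (A[2][0] + B[0][1] = -1 + 3 = 2, A[2][1] + B[1][1] = 1 + 7 = 8, A[2][2] + B[2][1] = 0 + 9 = 9) = 2 (attained at k = 0)
  C[2][2] = min over k of (A[2][0] + B[0][2] = -1 + 2 = 1, A[2][1] + B[1][2] = 1 + 7 = 8, A[2][2] + B[2][2] = 0 + 0 = 0) = 0 (attained at k = 2)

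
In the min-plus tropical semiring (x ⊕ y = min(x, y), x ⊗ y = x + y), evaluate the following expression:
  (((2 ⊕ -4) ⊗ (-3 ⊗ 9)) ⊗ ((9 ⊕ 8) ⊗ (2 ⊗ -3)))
(((2 ⊕ -4) ⊗ (-3 ⊗ 9)) ⊗ ((9 ⊕ 8) ⊗ (2 ⊗ -3))) = 9

Expand innermost to outermost. Recall ⊕ takes the minimum of its arguments and ⊗ takes their sum. Working out the expression (((2 ⊕ -4) ⊗ (-3 ⊗ 9)) ⊗ ((9 ⊕ 8) ⊗ (2 ⊗ -3))) gives 9.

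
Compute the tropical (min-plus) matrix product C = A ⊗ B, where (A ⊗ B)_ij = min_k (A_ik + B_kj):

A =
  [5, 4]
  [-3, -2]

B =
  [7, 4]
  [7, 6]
A ⊗ B =
  [11, 9]
  [4, 1]

Apply the min-plus product entry-by-entry:
  C[0][0] = min over k of (A[0][0] + B[0][0] = 5 + 7 = 12, A[0][1] + B[1][0] = 4 + 7 = 11) = 11 (attained at k = 1)
  C[0][1] = min over k of (A[0][0] + B[0][1] = 5 + 4 = 9, A[0][1] + B[1][1] = 4 + 6 = 10) = 9 (attained at k = 0)
  C[1][0] = min over k of (A[1][0] + B[0][0] = -3 + 7 = 4, A[1][1] + B[1][0] = -2 + 7 = 5) = 4 (attained at k = 0)
  C[1][1] = min over k of (A[1][0] + B[0][1] = -3 + 4 = 1, A[1][1] + B[1][1] = -2 + 6 = 4) = 1 (attained at k = 0)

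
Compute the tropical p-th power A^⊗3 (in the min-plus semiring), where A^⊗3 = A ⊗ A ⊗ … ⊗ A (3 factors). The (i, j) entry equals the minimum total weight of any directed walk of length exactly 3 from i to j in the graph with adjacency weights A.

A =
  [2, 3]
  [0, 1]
A^⊗3 =
  [4, 5]
  [2, 3]

Each entry (A^⊗3)_ij equals the minimum over all length-3 walks i = v_0 → v_1 → … → v_3 = j of Σ_t A[v_t][v_{t+1}]. For example, for (i, j) = (0, 1) we minimise over 4 possible intermediate vertex sequences; the minimum is 5, attained along the walk 0 → 1 → 1 → 1.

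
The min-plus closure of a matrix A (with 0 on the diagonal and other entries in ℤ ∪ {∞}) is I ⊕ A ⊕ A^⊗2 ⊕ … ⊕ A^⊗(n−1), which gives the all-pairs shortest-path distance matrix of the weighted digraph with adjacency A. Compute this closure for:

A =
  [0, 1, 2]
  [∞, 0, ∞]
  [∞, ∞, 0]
Closure =
  [0, 1, 2]
  [∞, 0, ∞]
  [∞, ∞, 0]

This is the Floyd-Warshall all-pairs shortest-path computation. For each intermediate vertex k = 0, 1, …, 2, update dist[i][j] ← min(dist[i][j], dist[i][k] + dist[k][j]). The final matrix gives, for each (i, j), the minimum total weight of any directed path from i to j (possibly empty when i = j).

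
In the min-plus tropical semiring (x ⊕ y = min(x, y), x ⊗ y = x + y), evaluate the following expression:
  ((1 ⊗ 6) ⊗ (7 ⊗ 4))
((1 ⊗ 6) ⊗ (7 ⊗ 4)) = 18

Expand innermost to outermost. Recall ⊕ takes the minimum of its arguments and ⊗ takes their sum. Working out the expression ((1 ⊗ 6) ⊗ (7 ⊗ 4)) gives 18.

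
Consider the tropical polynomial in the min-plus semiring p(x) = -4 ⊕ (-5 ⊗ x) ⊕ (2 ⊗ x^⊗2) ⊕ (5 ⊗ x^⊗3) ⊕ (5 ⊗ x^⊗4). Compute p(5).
p(5) = -4

A tropical monomial a ⊗ x^⊗i evaluates to a + i · x. Evaluating each term at x = 5:
  Term 0 contributes -4 + 0 · 5 = -4
  Term 1 contributes -5 + 1 · 5 = 0
  Term 2 contributes 2 + 2 · 5 = 12
  Term 3 contributes 5 + 3 · 5 = 20
  Term 4 contributes 5 + 4 · 5 = 25
p(5) = ⊕ of these = min[-4, 0, 12, 20, 25] = -4.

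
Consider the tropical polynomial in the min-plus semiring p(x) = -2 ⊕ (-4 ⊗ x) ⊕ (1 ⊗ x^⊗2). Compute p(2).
p(2) = -2

A tropical monomial a ⊗ x^⊗i evaluates to a + i · x. Evaluating each term at x = 2:
  Term 0 contributes -2 + 0 · 2 = -2
  Term 1 contributes -4 + 1 · 2 = -2
  Term 2 contributes 1 + 2 · 2 = 5
p(2) = ⊕ of these = min[-2, -2, 5] = -2.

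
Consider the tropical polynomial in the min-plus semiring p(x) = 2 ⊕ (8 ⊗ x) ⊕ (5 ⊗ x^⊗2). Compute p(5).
p(5) = 2

A tropical monomial a ⊗ x^⊗i evaluates to a + i · x. Evaluating each term at x = 5:
  Term 0 contributes 2 + 0 · 5 = 2
  Term 1 contributes 8 + 1 · 5 = 13
  Term 2 contributes 5 + 2 · 5 = 15
p(5) = ⊕ of these = min[2, 13, 15] = 2.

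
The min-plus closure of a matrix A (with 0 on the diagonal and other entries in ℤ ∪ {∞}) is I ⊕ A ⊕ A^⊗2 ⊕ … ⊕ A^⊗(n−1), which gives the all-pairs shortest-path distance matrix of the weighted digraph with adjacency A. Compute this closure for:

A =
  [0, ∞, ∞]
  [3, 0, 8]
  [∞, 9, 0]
Closure =
  [0, ∞, ∞]
  [3, 0, 8]
  [12, 9, 0]

This is the Floyd-Warshall all-pairs shortest-path computation. For each intermediate vertex k = 0, 1, …, 2, update dist[i][j] ← min(dist[i][j], dist[i][k] + dist[k][j]). The final matrix gives, for each (i, j), the minimum total weight of any directed path from i to j (possibly empty when i = j).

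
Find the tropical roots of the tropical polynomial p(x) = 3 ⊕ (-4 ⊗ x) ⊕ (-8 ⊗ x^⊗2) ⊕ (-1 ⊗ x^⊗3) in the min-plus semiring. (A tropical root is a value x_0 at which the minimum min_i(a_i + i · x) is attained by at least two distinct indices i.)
Roots: {-7, 4, 7}

Each tropical root is a break point of the lower envelope of the lines y = a_i + i · x (there are 4 lines, with slopes 0, 1, ..., 3). Only the lines that attain the minimum somewhere contribute to roots; other lines are dominated. Here the surviving (envelope) indices are i = 3, i = 2, i = 1, i = 0.
Intersections between consecutive envelope lines give the roots: for adjacent envelope indices i < j the intersection is x = (a_i − a_j) / (j − i). Reading off the sorted break points: {-7, 4, 7}.
Verification: at each break x_0, at least two indices attain the minimum of min_i(a_i + i · x_0).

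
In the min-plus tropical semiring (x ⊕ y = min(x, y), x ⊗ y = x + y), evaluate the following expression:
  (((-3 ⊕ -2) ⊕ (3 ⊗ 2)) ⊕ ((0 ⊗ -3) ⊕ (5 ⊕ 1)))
(((-3 ⊕ -2) ⊕ (3 ⊗ 2)) ⊕ ((0 ⊗ -3) ⊕ (5 ⊕ 1))) = -3

Expand innermost to outermost. Recall ⊕ takes the minimum of its arguments and ⊗ takes their sum. Working out the expression (((-3 ⊕ -2) ⊕ (3 ⊗ 2)) ⊕ ((0 ⊗ -3) ⊕ (5 ⊕ 1))) gives -3.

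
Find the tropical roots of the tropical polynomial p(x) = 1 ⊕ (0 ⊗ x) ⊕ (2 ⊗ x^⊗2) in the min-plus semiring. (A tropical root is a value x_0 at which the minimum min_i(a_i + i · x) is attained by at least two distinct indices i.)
Roots: {-2, 1}

Each tropical root is a break point of the lower envelope of the lines y = a_i + i · x (there are 3 lines, with slopes 0, 1, ..., 2). Only the lines that attain the minimum somewhere contribute to roots; other lines are dominated. Here the surviving (envelope) indices are i = 2, i = 1, i = 0.
Intersections between consecutive envelope lines give the roots: for adjacent envelope indices i < j the intersection is x = (a_i − a_j) / (j − i). Reading off the sorted break points: {-2, 1}.
Verification: at each break x_0, at least two indices attain the minimum of min_i(a_i + i · x_0).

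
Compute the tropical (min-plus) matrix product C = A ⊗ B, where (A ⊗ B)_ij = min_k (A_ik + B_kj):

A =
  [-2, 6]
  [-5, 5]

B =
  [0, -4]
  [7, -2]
A ⊗ B =
  [-2, -6]
  [-5, -9]

Apply the min-plus product entry-by-entry:
  C[0][0] = min over k of (A[0][0] + B[0][0] = -2 + 0 = -2, A[0][1] + B[1][0] = 6 + 7 = 13) = -2 (attained at k = 0)
  C[0][1] = min over k of (A[0][0] + B[0][1] = -2 + -4 = -6, A[0][1] + B[1][1] = 6 + -2 = 4) = -6 (attained at k = 0)
  C[1][0] = min over k of (A[1][0] + B[0][0] = -5 + 0 = -5, A[1][1] + B[1][0] = 5 + 7 = 12) = -5 (attained at k = 0)
  C[1][1] = min over k of (A[1][0] + B[0][1] = -5 + -4 = -9, A[1][1] + B[1][1] = 5 + -2 = 3) = -9 (attained at k = 0)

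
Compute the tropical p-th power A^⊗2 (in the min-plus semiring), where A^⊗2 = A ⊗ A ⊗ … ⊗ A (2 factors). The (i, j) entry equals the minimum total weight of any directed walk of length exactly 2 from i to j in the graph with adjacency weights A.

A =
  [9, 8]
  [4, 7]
A^⊗2 =
  [12, 15]
  [11, 12]

Each entry (A^⊗2)_ij equals the minimum over all length-2 walks i = v_0 → v_1 → … → v_2 = j of Σ_t A[v_t][v_{t+1}]. For example, for (i, j) = (0, 1) we minimise over 2 possible intermediate vertex sequences; the minimum is 15, attained along the walk 0 → 1 → 1.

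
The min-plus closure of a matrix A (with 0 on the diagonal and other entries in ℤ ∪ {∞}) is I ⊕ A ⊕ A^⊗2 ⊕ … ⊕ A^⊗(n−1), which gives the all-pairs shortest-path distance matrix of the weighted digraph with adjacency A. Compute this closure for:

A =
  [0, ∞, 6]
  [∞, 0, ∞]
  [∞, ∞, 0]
Closure =
  [0, ∞, 6]
  [∞, 0, ∞]
  [∞, ∞, 0]

This is the Floyd-Warshall all-pairs shortest-path computation. For each intermediate vertex k = 0, 1, …, 2, update dist[i][j] ← min(dist[i][j], dist[i][k] + dist[k][j]). The final matrix gives, for each (i, j), the minimum total weight of any directed path from i to j (possibly empty when i = j).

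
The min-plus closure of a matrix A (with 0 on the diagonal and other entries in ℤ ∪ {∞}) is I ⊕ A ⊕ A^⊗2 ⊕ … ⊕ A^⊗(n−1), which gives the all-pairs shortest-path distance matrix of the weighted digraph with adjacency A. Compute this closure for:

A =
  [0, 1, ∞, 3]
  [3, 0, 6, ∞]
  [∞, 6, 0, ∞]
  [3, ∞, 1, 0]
Closure =
  [0, 1, 4, 3]
  [3, 0, 6, 6]
  [9, 6, 0, 12]
  [3, 4, 1, 0]

This is the Floyd-Warshall all-pairs shortest-path computation. For each intermediate vertex k = 0, 1, …, 3, update dist[i][j] ← min(dist[i][j], dist[i][k] + dist[k][j]). The final matrix gives, for each (i, j), the minimum total weight of any directed path from i to j (possibly empty when i = j).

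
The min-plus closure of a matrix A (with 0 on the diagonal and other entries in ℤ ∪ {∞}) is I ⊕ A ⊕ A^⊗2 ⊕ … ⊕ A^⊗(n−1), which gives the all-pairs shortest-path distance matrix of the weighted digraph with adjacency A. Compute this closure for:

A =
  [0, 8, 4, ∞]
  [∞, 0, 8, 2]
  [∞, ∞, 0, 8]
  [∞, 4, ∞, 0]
Closure =
  [0, 8, 4, 10]
  [∞, 0, 8, 2]
  [∞, 12, 0, 8]
  [∞, 4, 12, 0]

This is the Floyd-Warshall all-pairs shortest-path computation. For each intermediate vertex k = 0, 1, …, 3, update dist[i][j] ← min(dist[i][j], dist[i][k] + dist[k][j]). The final matrix gives, for each (i, j), the minimum total weight of any directed path from i to j (possibly empty when i = j).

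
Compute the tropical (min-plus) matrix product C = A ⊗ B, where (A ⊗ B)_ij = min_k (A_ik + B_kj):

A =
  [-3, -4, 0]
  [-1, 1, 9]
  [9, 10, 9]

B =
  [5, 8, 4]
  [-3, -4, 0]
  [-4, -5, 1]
A ⊗ B =
  [-7, -8, -4]
  [-2, -3, 1]
  [5, 4, 10]

Apply the min-plus product entry-by-entry:
  C[0][0] = min over k of (A[0][0] + B[0][0] = -3 + 5 = 2, A[0][1] + B[1][0] = -4 + -3 = -7, A[0][2] + B[2][0] = 0 + -4 = -4) = -7 (attained at k = 1)
  C[0][1] = min over k of (A[0][0] + B[0][1] = -3 + 8 = 5, A[0][1] + B[1][1] = -4 + -4 = -8, A[0][2] + B[2][1] = 0 + -5 = -5) = -8 (attained at k = 1)
  C[0][2] = min over k of (A[0][0] + B[0][2] = -3 + 4 = 1, A[0][1] + B[1][2] = -4 + 0 = -4, A[0][2] + B[2][2] = 0 + 1 = 1) = -4 (attained at k = 1)
  C[1][0] = min over k of (A[1][0] + B[0][0] = -1 + 5 = 4, A[1][1] + B[1][0] = 1 + -3 = -2, A[1][2] + B[2][0] = 9 + -4 = 5) = -2 (attained at k = 1)
  C[1][1] = min over k of (A[1][0] + B[0][1] = -1 + 8 = 7, A[1][1] + B[1][1] = 1 + -4 = -3, A[1][2] + B[2][1] = 9 + -5 = 4) = -3 (attained at k = 1)
  C[1][2] = min over k of (A[1][0] + B[0][2] = -1 + 4 = 3, A[1][1] + B[1][2] = 1 + 0 = 1, A[1][2] + B[2][2] = 9 + 1 = 10) = 1 (attained at k = 1)
  C[2][0] = min over k of (A[2][0] + B[0][0] = 9 + 5 = 14, A[2][1] + B[1][0] = 10 + -3 = 7, A[2][2] + B[2][0] = 9 + -4 = 5) = 5 (attained at k = 2)
  C[2][1] = min over k of (A[2][0] + B[0][1] = 9 + 8 = 17, A[2][1] + B[1][1] = 10 + -4 = 6, A[2][2] + B[2][1] = 9 + -5 = 4) = 4 (attained at k = 2)
  C[2][2] = min over k of (A[2][0] + B[0][2] = 9 + 4 = 13, A[2][1] + B[1][2] = 10 + 0 = 10, A[2][2] + B[2][2] = 9 + 1 = 10) = 10 (attained at k = 1)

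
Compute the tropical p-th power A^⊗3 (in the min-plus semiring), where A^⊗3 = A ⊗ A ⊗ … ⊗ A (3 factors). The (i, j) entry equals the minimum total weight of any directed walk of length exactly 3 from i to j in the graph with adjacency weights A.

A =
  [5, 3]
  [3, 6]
A^⊗3 =
  [11, 9]
  [9, 11]

Each entry (A^⊗3)_ij equals the minimum over all length-3 walks i = v_0 → v_1 → … → v_3 = j of Σ_t A[v_t][v_{t+1}]. For example, for (i, j) = (0, 1) we minimise over 4 possible intermediate vertex sequences; the minimum is 9, attained along the walk 0 → 1 → 0 → 1.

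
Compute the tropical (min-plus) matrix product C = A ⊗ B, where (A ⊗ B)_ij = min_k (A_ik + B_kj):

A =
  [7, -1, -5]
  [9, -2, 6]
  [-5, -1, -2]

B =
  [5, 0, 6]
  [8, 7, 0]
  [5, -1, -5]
A ⊗ B =
  [0, -6, -10]
  [6, 5, -2]
  [0, -5, -7]

Apply the min-plus product entry-by-entry:
  C[0][0] = min over k of (A[0][0] + B[0][0] = 7 + 5 = 12, A[0][1] + B[1][0] = -1 + 8 = 7, A[0][2] + B[2][0] = -5 + 5 = 0) = 0 (attained at k = 2)
  C[0][1] = min over k of (A[0][0] + B[0][1] = 7 + 0 = 7, A[0][1] + B[1][1] = -1 + 7 = 6, A[0][2] + B[2][1] = -5 + -1 = -6) = -6 (attained at k = 2)
  C[0][2] = min over k of (A[0][0] + B[0][2] = 7 + 6 = 13, A[0][1] + B[1][2] = -1 + 0 = -1, A[0][2] + B[2][2] = -5 + -5 = -10) = -10 (attained at k = 2)
  C[1][0] = min over k of (A[1][0] + B[0][0] = 9 + 5 = 14, A[1][1] + B[1][0] = -2 + 8 = 6, A[1][2] + B[2][0] = 6 + 5 = 11) = 6 (attained at k = 1)
  C[1][1] = min over k of (A[1][0] + B[0][1] = 9 + 0 = 9, A[1][1] + B[1][1] = -2 + 7 = 5, A[1][2] + B[2][1] = 6 + -1 = 5) = 5 (attained at k = 1)
  C[1][2] = min over k of (A[1][0] + B[0][2] = 9 + 6 = 15, A[1][1] + B[1][2] = -2 + 0 = -2, A[1][2] + B[2][2] = 6 + -5 = 1) = -2 (attained at k = 1)
  C[2][0] = min over k of (A[2][0] + B[0][0] = -5 + 5 = 0, A[2][1] + B[1][0] = -1 + 8 = 7, A[2][2] + B[2][0] = -2 + 5 = 3) = 0 (attained at k = 0)
  C[2][1] = min over k of (A[2][0] + B[0][1] = -5 + 0 = -5, A[2][1] + B[1][1] = -1 + 7 = 6, A[2][2] + B[2][1] = -2 + -1 = -3) = -5 (attained at k = 0)
  C[2][2] = min over k of (A[2][0] + B[0][2] = -5 + 6 = 1, A[2][1] + B[1][2] = -1 + 0 = -1, A[2][2] + B[2][2] = -2 + -5 = -7) = -7 (attained at k = 2)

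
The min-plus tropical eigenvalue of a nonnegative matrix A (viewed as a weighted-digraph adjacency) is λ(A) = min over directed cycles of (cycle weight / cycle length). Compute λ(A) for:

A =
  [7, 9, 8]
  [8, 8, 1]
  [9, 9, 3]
λ(A) = 3

Enumerate directed cycles and compute their means (weight / length). Sample:
  cycle 0 → 0: weight = 7, length = 1, mean = 7/1 ≈ 7.000
  cycle 1 → 1: weight = 8, length = 1, mean = 8/1 ≈ 8.000
  cycle 2 → 2: weight = 3, length = 1, mean = 3/1 ≈ 3.000
  cycle 0 → 1 → 0: weight = 17, length = 2, mean = 17/2 ≈ 8.500
  cycle 0 → 2 → 0: weight = 17, length = 2, mean = 17/2 ≈ 8.500
  cycle 1 → 0 → 1: weight = 17, length = 2, mean = 17/2 ≈ 8.500
Minimum mean = 3.000, attained e.g. along the cycle 2 → 2 with weight 3 and length 1. So λ(A) = 3/1 = 3.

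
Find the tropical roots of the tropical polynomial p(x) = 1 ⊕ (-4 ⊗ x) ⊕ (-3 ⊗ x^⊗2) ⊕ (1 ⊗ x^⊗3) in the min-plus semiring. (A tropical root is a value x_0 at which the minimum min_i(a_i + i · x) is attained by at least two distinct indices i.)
Roots: {-4, -1, 5}

Each tropical root is a break point of the lower envelope of the lines y = a_i + i · x (there are 4 lines, with slopes 0, 1, ..., 3). Only the lines that attain the minimum somewhere contribute to roots; other lines are dominated. Here the surviving (envelope) indices are i = 3, i = 2, i = 1, i = 0.
Intersections between consecutive envelope lines give the roots: for adjacent envelope indices i < j the intersection is x = (a_i − a_j) / (j − i). Reading off the sorted break points: {-4, -1, 5}.
Verification: at each break x_0, at least two indices attain the minimum of min_i(a_i + i · x_0).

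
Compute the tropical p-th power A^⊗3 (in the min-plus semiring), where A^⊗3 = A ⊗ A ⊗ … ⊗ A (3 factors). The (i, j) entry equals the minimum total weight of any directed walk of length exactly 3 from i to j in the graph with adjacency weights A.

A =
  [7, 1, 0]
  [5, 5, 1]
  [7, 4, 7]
A^⊗3 =
  [9, 6, 5]
  [10, 9, 6]
  [12, 9, 9]

Each entry (A^⊗3)_ij equals the minimum over all length-3 walks i = v_0 → v_1 → … → v_3 = j of Σ_t A[v_t][v_{t+1}]. For example, for (i, j) = (0, 2) we minimise over 9 possible intermediate vertex sequences; the minimum is 5, attained along the walk 0 → 2 → 1 → 2.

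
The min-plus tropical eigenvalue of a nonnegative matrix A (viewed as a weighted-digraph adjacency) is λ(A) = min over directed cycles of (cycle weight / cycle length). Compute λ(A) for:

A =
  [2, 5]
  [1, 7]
λ(A) = 2

Enumerate directed cycles and compute their means (weight / length). Sample:
  cycle 0 → 0: weight = 2, length = 1, mean = 2/1 ≈ 2.000
  cycle 1 → 1: weight = 7, length = 1, mean = 7/1 ≈ 7.000
  cycle 0 → 1 → 0: weight = 6, length = 2, mean = 6/2 ≈ 3.000
  cycle 1 → 0 → 1: weight = 6, length = 2, mean = 6/2 ≈ 3.000
Minimum mean = 2.000, attained e.g. along the cycle 0 → 0 with weight 2 and length 1. So λ(A) = 2/1 = 2.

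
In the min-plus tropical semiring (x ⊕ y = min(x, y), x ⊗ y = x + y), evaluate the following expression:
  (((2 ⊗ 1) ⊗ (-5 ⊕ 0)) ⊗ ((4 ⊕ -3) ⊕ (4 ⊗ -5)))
(((2 ⊗ 1) ⊗ (-5 ⊕ 0)) ⊗ ((4 ⊕ -3) ⊕ (4 ⊗ -5))) = -5

Expand innermost to outermost. Recall ⊕ takes the minimum of its arguments and ⊗ takes their sum. Working out the expression (((2 ⊗ 1) ⊗ (-5 ⊕ 0)) ⊗ ((4 ⊕ -3) ⊕ (4 ⊗ -5))) gives -5.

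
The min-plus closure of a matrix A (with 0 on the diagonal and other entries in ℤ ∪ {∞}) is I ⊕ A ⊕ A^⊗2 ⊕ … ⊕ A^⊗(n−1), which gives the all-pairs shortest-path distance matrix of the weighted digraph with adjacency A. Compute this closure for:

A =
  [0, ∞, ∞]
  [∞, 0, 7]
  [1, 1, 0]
Closure =
  [0, ∞, ∞]
  [8, 0, 7]
  [1, 1, 0]

This is the Floyd-Warshall all-pairs shortest-path computation. For each intermediate vertex k = 0, 1, …, 2, update dist[i][j] ← min(dist[i][j], dist[i][k] + dist[k][j]). The final matrix gives, for each (i, j), the minimum total weight of any directed path from i to j (possibly empty when i = j).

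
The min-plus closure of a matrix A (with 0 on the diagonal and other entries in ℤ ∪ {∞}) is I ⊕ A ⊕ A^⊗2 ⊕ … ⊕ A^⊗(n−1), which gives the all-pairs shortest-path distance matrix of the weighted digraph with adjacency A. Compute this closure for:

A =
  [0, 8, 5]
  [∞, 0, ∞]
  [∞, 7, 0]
Closure =
  [0, 8, 5]
  [∞, 0, ∞]
  [∞, 7, 0]

This is the Floyd-Warshall all-pairs shortest-path computation. For each intermediate vertex k = 0, 1, …, 2, update dist[i][j] ← min(dist[i][j], dist[i][k] + dist[k][j]). The final matrix gives, for each (i, j), the minimum total weight of any directed path from i to j (possibly empty when i = j).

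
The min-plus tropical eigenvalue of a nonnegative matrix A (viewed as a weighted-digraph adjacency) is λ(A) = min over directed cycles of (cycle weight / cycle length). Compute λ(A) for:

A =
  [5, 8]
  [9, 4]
λ(A) = 4

Enumerate directed cycles and compute their means (weight / length). Sample:
  cycle 0 → 0: weight = 5, length = 1, mean = 5/1 ≈ 5.000
  cycle 1 → 1: weight = 4, length = 1, mean = 4/1 ≈ 4.000
  cycle 0 → 1 → 0: weight = 17, length = 2, mean = 17/2 ≈ 8.500
  cycle 1 → 0 → 1: weight = 17, length = 2, mean = 17/2 ≈ 8.500
Minimum mean = 4.000, attained e.g. along the cycle 1 → 1 with weight 4 and length 1. So λ(A) = 4/1 = 4.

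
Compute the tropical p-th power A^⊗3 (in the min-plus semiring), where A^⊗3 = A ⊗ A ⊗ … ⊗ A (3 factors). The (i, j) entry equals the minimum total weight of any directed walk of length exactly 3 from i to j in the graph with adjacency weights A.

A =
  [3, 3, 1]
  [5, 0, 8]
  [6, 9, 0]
A^⊗3 =
  [7, 3, 1]
  [5, 0, 6]
  [6, 9, 0]

Each entry (A^⊗3)_ij equals the minimum over all length-3 walks i = v_0 → v_1 → … → v_3 = j of Σ_t A[v_t][v_{t+1}]. For example, for (i, j) = (0, 2) we minimise over 9 possible intermediate vertex sequences; the minimum is 1, attained along the walk 0 → 2 → 2 → 2.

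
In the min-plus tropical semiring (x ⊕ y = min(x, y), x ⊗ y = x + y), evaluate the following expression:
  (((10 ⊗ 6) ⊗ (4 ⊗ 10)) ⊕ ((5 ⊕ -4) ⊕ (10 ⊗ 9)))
(((10 ⊗ 6) ⊗ (4 ⊗ 10)) ⊕ ((5 ⊕ -4) ⊕ (10 ⊗ 9))) = -4

Expand innermost to outermost. Recall ⊕ takes the minimum of its arguments and ⊗ takes their sum. Working out the expression (((10 ⊗ 6) ⊗ (4 ⊗ 10)) ⊕ ((5 ⊕ -4) ⊕ (10 ⊗ 9))) gives -4.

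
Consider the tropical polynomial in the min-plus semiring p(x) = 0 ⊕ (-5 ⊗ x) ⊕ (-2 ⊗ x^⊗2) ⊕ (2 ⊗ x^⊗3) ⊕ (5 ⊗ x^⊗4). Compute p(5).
p(5) = 0

A tropical monomial a ⊗ x^⊗i evaluates to a + i · x. Evaluating each term at x = 5:
  Term 0 contributes 0 + 0 · 5 = 0
  Term 1 contributes -5 + 1 · 5 = 0
  Term 2 contributes -2 + 2 · 5 = 8
  Term 3 contributes 2 + 3 · 5 = 17
  Term 4 contributes 5 + 4 · 5 = 25
p(5) = ⊕ of these = min[0, 0, 8, 17, 25] = 0.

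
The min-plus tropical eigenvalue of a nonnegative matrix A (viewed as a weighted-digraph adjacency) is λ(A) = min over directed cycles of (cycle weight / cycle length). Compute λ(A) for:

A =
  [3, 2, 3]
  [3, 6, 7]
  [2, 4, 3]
λ(A) = 5/2

Enumerate directed cycles and compute their means (weight / length). Sample:
  cycle 0 → 0: weight = 3, length = 1, mean = 3/1 ≈ 3.000
  cycle 1 → 1: weight = 6, length = 1, mean = 6/1 ≈ 6.000
  cycle 2 → 2: weight = 3, length = 1, mean = 3/1 ≈ 3.000
  cycle 0 → 1 → 0: weight = 5, length = 2, mean = 5/2 ≈ 2.500
  cycle 0 → 2 → 0: weight = 5, length = 2, mean = 5/2 ≈ 2.500
  cycle 1 → 0 → 1: weight = 5, length = 2, mean = 5/2 ≈ 2.500
Minimum mean = 2.500, attained e.g. along the cycle 0 → 1 → 0 with weight 5 and length 2. So λ(A) = 5/2 = 5/2.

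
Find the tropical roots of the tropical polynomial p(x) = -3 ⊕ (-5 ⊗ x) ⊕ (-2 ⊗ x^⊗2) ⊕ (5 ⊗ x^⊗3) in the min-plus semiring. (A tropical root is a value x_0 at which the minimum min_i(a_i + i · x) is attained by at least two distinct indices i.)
Roots: {-7, -3, 2}

Each tropical root is a break point of the lower envelope of the lines y = a_i + i · x (there are 4 lines, with slopes 0, 1, ..., 3). Only the lines that attain the minimum somewhere contribute to roots; other lines are dominated. Here the surviving (envelope) indices are i = 3, i = 2, i = 1, i = 0.
Intersections between consecutive envelope lines give the roots: for adjacent envelope indices i < j the intersection is x = (a_i − a_j) / (j − i). Reading off the sorted break points: {-7, -3, 2}.
Verification: at each break x_0, at least two indices attain the minimum of min_i(a_i + i · x_0).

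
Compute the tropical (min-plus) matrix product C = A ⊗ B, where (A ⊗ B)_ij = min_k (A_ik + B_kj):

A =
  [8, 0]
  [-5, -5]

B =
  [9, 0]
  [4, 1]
A ⊗ B =
  [4, 1]
  [-1, -5]

Apply the min-plus product entry-by-entry:
  C[0][0] = min over k of (A[0][0] + B[0][0] = 8 + 9 = 17, A[0][1] + B[1][0] = 0 + 4 = 4) = 4 (attained at k = 1)
  C[0][1] = min over k of (A[0][0] + B[0][1] = 8 + 0 = 8, A[0][1] + B[1][1] = 0 + 1 = 1) = 1 (attained at k = 1)
  C[1][0] = min over k of (A[1][0] + B[0][0] = -5 + 9 = 4, A[1][1] + B[1][0] = -5 + 4 = -1) = -1 (attained at k = 1)
  C[1][1] = min over k of (A[1][0] + B[0][1] = -5 + 0 = -5, A[1][1] + B[1][1] = -5 + 1 = -4) = -5 (attained at k = 0)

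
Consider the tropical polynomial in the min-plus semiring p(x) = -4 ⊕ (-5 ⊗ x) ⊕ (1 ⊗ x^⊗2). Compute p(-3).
p(-3) = -8

A tropical monomial a ⊗ x^⊗i evaluates to a + i · x. Evaluating each term at x = -3:
  Term 0 contributes -4 + 0 · -3 = -4
  Term 1 contributes -5 + 1 · -3 = -8
  Term 2 contributes 1 + 2 · -3 = -5
p(-3) = ⊕ of these = min[-4, -8, -5] = -8.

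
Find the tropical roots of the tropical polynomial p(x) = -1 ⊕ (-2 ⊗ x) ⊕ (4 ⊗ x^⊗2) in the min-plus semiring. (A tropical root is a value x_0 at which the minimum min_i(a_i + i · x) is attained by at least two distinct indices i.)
Roots: {-6, 1}

Each tropical root is a break point of the lower envelope of the lines y = a_i + i · x (there are 3 lines, with slopes 0, 1, ..., 2). Only the lines that attain the minimum somewhere contribute to roots; other lines are dominated. Here the surviving (envelope) indices are i = 2, i = 1, i = 0.
Intersections between consecutive envelope lines give the roots: for adjacent envelope indices i < j the intersection is x = (a_i − a_j) / (j − i). Reading off the sorted break points: {-6, 1}.
Verification: at each break x_0, at least two indices attain the minimum of min_i(a_i + i · x_0).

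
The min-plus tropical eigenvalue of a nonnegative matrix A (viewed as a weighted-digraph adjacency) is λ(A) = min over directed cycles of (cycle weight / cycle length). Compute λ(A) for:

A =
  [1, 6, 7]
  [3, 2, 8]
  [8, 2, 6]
λ(A) = 1

Enumerate directed cycles and compute their means (weight / length). Sample:
  cycle 0 → 0: weight = 1, length = 1, mean = 1/1 ≈ 1.000
  cycle 1 → 1: weight = 2, length = 1, mean = 2/1 ≈ 2.000
  cycle 2 → 2: weight = 6, length = 1, mean = 6/1 ≈ 6.000
  cycle 0 → 1 → 0: weight = 9, length = 2, mean = 9/2 ≈ 4.500
  cycle 0 → 2 → 0: weight = 15, length = 2, mean = 15/2 ≈ 7.500
  cycle 1 → 0 → 1: weight = 9, length = 2, mean = 9/2 ≈ 4.500
Minimum mean = 1.000, attained e.g. along the cycle 0 → 0 with weight 1 and length 1. So λ(A) = 1/1 = 1.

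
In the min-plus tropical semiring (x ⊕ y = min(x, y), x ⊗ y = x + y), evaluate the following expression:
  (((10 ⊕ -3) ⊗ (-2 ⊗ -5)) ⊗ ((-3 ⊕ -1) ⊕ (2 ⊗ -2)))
(((10 ⊕ -3) ⊗ (-2 ⊗ -5)) ⊗ ((-3 ⊕ -1) ⊕ (2 ⊗ -2))) = -13

Expand innermost to outermost. Recall ⊕ takes the minimum of its arguments and ⊗ takes their sum. Working out the expression (((10 ⊕ -3) ⊗ (-2 ⊗ -5)) ⊗ ((-3 ⊕ -1) ⊕ (2 ⊗ -2))) gives -13.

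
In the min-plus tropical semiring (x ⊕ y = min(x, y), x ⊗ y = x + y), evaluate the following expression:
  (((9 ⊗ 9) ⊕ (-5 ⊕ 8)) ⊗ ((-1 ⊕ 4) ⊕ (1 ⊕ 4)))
(((9 ⊗ 9) ⊕ (-5 ⊕ 8)) ⊗ ((-1 ⊕ 4) ⊕ (1 ⊕ 4))) = -6

Expand innermost to outermost. Recall ⊕ takes the minimum of its arguments and ⊗ takes their sum. Working out the expression (((9 ⊗ 9) ⊕ (-5 ⊕ 8)) ⊗ ((-1 ⊕ 4) ⊕ (1 ⊕ 4))) gives -6.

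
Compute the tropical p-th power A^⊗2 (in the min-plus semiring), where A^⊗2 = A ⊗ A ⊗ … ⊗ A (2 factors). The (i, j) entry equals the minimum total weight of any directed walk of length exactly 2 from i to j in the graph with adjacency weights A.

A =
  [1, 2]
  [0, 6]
A^⊗2 =
  [2, 3]
  [1, 2]

Each entry (A^⊗2)_ij equals the minimum over all length-2 walks i = v_0 → v_1 → … → v_2 = j of Σ_t A[v_t][v_{t+1}]. For example, for (i, j) = (0, 1) we minimise over 2 possible intermediate vertex sequences; the minimum is 3, attained along the walk 0 → 0 → 1.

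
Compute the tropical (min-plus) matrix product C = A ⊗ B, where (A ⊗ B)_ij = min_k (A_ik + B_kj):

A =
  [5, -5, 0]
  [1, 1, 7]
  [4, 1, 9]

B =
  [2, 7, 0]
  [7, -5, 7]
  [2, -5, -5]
A ⊗ B =
  [2, -10, -5]
  [3, -4, 1]
  [6, -4, 4]

Apply the min-plus product entry-by-entry:
  C[0][0] = min over k of (A[0][0] + B[0][0] = 5 + 2 = 7, A[0][1] + B[1][0] = -5 + 7 = 2, A[0][2] + B[2][0] = 0 + 2 = 2) = 2 (attained at k = 1)
  C[0][1] = min over k of (A[0][0] + B[0][1] = 5 + 7 = 12, A[0][1] + B[1][1] = -5 + -5 = -10, A[0][2] + B[2][1] = 0 + -5 = -5) = -10 (attained at k = 1)
  C[0][2] = min over k of (A[0][0] + B[0][2] = 5 + 0 = 5, A[0][1] + B[1][2] = -5 + 7 = 2, A[0][2] + B[2][2] = 0 + -5 = -5) = -5 (attained at k = 2)
  C[1][0] = min over k of (A[1][0] + B[0][0] = 1 + 2 = 3, A[1][1] + B[1][0] = 1 + 7 = 8, A[1][2] + B[2][0] = 7 + 2 = 9) = 3 (attained at k = 0)
  C[1][1] = min over k of (A[1][0] + B[0][1] = 1 + 7 = 8, A[1][1] + B[1][1] = 1 + -5 = -4, A[1][2] + B[2][1] = 7 + -5 = 2) = -4 (attained at k = 1)
  C[1][2] = min over k of (A[1][0] + B[0][2] = 1 + 0 = 1, A[1][1] + B[1][2] = 1 + 7 = 8, A[1][2] + B[2][2] = 7 + -5 = 2) = 1 (attained at k = 0)
  C[2][0] = min over k of (A[2][0] + B[0][0] = 4 + 2 = 6, A[2][1] + B[1][0] = 1 + 7 = 8, A[2][2] + B[2][0] = 9 + 2 = 11) = 6 (attained at k = 0)
  C[2][1] = min over k of (A[2][0] + B[0][1] = 4 + 7 = 11, A[2][1] + B[1][1] = 1 + -5 = -4, A[2][2] + B[2][1] = 9 + -5 = 4) = -4 (attained at k = 1)
  C[2][2] = min over k of (A[2][0] + B[0][2] = 4 + 0 = 4, A[2][1] + B[1][2] = 1 + 7 = 8, A[2][2] + B[2][2] = 9 + -5 = 4) = 4 (attained at k = 0)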